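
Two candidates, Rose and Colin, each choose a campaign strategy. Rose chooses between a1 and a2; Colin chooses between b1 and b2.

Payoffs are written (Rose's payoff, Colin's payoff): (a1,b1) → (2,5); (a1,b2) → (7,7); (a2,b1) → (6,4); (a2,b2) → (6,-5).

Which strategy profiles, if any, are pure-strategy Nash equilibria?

(a1, b1): Rose prefers a2 (6 > 2); Colin prefers b2 (7 > 5) — not an equilibrium.
(a1, b2): Rose gets 7 ≥ 6 from a2, and Colin gets 7 ≥ 5 from b1 — Nash equilibrium.
(a2, b1): Rose gets 6 ≥ 2 from a1, and Colin gets 4 ≥ -5 from b2 — Nash equilibrium.
(a2, b2): Rose prefers a1 (7 > 6); Colin prefers b1 (4 > -5) — not an equilibrium.

(a1, b2) and (a2, b1)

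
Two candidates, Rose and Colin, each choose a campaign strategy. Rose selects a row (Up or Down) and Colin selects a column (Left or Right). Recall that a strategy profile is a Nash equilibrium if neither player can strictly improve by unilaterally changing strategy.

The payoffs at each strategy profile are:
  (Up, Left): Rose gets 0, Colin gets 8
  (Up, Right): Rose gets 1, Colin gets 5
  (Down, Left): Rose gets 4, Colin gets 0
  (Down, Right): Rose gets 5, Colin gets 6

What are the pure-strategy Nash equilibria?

(Down, Right)

(Up, Left): Rose prefers Down (4 > 0) — not an equilibrium.
(Up, Right): Rose prefers Down (5 > 1); Colin prefers Left (8 > 5) — not an equilibrium.
(Down, Left): Colin prefers Right (6 > 0) — not an equilibrium.
(Down, Right): Rose gets 5 ≥ 1 from Up, and Colin gets 6 ≥ 0 from Left — Nash equilibrium.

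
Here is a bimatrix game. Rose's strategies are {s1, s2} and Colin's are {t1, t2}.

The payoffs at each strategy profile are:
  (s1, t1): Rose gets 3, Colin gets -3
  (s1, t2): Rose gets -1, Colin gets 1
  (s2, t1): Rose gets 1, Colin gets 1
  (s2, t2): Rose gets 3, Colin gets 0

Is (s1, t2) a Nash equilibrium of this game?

At (s1, t2), Rose earns -1; switching to s2 would give 3, so Rose would deviate.
Colin earns 1; switching to t1 would give -3, so Colin has no profitable deviation.
Since at least one player can profitably deviate, this is not a Nash equilibrium.

No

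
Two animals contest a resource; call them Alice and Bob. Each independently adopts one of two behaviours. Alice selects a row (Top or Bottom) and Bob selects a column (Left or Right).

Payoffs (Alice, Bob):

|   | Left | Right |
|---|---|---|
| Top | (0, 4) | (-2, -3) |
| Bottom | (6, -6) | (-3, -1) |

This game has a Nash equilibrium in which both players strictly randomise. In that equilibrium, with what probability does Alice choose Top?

Let p be the probability that Alice plays Top. In a completely mixed equilibrium, Bob must be indifferent between Left and Right.
Bob's expected payoff from Left is 4p − 6(1−p); from Right it is −3p − (1−p).
Setting these equal: 10p − 6 = −2p − 1, so p = 5/12.

5/12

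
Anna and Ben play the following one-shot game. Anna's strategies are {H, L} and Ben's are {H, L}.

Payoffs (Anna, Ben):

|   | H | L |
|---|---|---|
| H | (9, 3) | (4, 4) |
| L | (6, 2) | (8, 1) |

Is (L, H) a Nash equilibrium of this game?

No

At (L, H), Anna earns 6; switching to H would give 9, so Anna would deviate.
Ben earns 2; switching to L would give 1, so Ben has no profitable deviation.
Since at least one player can profitably deviate, this is not a Nash equilibrium.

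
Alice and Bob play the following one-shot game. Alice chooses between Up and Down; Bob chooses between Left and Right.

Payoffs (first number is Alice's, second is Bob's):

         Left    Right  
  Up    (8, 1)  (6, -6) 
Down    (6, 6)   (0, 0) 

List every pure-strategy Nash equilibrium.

(Up, Left): Alice gets 8 ≥ 6 from Down, and Bob gets 1 ≥ -6 from Right — Nash equilibrium.
(Up, Right): Bob prefers Left (1 > -6) — not an equilibrium.
(Down, Left): Alice prefers Up (8 > 6) — not an equilibrium.
(Down, Right): Alice prefers Up (6 > 0); Bob prefers Left (6 > 0) — not an equilibrium.

(Up, Left)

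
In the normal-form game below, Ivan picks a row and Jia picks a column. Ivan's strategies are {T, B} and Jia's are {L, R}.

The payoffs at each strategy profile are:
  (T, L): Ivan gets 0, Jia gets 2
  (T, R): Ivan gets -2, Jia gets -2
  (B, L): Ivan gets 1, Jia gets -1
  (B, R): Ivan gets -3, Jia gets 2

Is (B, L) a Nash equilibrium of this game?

At (B, L), Ivan earns 1; switching to T would give 0, so Ivan has no profitable deviation.
Jia earns -1; switching to R would give 2, so Jia would deviate.
Since at least one player can profitably deviate, this is not a Nash equilibrium.

No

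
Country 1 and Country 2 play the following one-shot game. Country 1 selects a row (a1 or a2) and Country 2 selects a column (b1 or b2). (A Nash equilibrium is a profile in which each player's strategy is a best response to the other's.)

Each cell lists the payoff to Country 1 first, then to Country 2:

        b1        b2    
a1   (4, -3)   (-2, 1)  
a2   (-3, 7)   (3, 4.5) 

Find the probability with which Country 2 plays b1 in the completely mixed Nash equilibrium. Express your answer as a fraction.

Let c be the probability that Country 2 plays b1. In a completely mixed equilibrium, Country 1 must be indifferent between a1 and a2.
Country 1's expected payoff from a1 is 4c − 2(1−c); from a2 it is −3c + 3(1−c).
Setting these equal: 6c − 2 = −6c + 3, so c = 5/12.

5/12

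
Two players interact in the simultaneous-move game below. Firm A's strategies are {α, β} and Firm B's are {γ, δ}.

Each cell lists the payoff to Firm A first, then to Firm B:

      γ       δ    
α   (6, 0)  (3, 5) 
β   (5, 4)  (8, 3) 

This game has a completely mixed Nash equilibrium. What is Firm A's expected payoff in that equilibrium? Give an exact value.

First find y, the probability Firm B plays γ, from Firm A's indifference between α and β: 6y + 3(1−y) = 5y + 8(1−y), giving y = 5/6.
Since Firm A is indifferent in equilibrium, Firm A's expected payoff equals the payoff from either row against (5/6, 1/6). Using α: 6(5/6) + 3(1/6) = 11/2.

11/2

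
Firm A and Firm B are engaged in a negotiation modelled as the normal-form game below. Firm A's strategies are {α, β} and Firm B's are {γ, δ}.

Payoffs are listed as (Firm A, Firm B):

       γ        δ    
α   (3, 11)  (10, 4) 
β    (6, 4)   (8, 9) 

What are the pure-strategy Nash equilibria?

(α, γ): Firm A prefers β (6 > 3) — not an equilibrium.
(α, δ): Firm B prefers γ (11 > 4) — not an equilibrium.
(β, γ): Firm B prefers δ (9 > 4) — not an equilibrium.
(β, δ): Firm A prefers α (10 > 8) — not an equilibrium.

none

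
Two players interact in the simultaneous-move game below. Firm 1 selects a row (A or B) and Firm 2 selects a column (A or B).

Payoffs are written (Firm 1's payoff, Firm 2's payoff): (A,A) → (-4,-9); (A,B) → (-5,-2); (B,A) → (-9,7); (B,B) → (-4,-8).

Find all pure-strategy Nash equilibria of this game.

(A, A): Firm 2 prefers B (-2 > -9) — not an equilibrium.
(A, B): Firm 1 prefers B (-4 > -5) — not an equilibrium.
(B, A): Firm 1 prefers A (-4 > -9) — not an equilibrium.
(B, B): Firm 2 prefers A (7 > -8) — not an equilibrium.

none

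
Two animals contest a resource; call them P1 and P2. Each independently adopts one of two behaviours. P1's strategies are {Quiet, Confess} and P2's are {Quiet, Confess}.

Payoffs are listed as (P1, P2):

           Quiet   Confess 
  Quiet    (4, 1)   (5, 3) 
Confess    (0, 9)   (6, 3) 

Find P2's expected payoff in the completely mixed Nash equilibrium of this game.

First find x, the probability P1 plays Quiet, from P2's indifference between Quiet and Confess: x + 9(1−x) = 3x + 3(1−x), giving x = 3/4.
Since P2 is indifferent in equilibrium, P2's expected payoff equals the payoff from either column against (3/4, 1/4). Using Quiet: (3/4) + 9(1/4) = 3.

3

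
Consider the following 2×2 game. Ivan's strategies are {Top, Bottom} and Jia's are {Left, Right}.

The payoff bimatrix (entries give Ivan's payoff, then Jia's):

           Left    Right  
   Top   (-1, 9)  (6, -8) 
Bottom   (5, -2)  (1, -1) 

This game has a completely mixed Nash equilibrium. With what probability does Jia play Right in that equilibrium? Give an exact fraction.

6/11

Let y be the probability that Jia plays Left. In a completely mixed equilibrium, Ivan must be indifferent between Top and Bottom.
Ivan's expected payoff from Top is −y + 6(1−y); from Bottom it is 5y + (1−y).
Setting these equal: −7y + 6 = 4y + 1, so y = 5/11.
Therefore Jia plays Right with probability 1 − 5/11 = 6/11.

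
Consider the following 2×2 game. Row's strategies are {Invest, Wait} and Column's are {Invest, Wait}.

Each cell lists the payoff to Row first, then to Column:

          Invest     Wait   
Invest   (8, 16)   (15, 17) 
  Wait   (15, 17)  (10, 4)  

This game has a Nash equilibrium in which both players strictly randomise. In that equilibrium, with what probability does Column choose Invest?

Let c be the probability that Column plays Invest. In a completely mixed equilibrium, Row must be indifferent between Invest and Wait.
Row's expected payoff from Invest is 8c + 15(1−c); from Wait it is 15c + 10(1−c).
Setting these equal: −7c + 15 = 5c + 10, so c = 5/12.

5/12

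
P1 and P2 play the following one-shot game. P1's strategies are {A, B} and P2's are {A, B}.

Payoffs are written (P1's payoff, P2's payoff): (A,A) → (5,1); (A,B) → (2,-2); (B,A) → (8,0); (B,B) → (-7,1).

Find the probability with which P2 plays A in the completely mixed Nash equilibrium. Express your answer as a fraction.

3/4

Let c be the probability that P2 plays A. In a completely mixed equilibrium, P1 must be indifferent between A and B.
P1's expected payoff from A is 5c + 2(1−c); from B it is 8c − 7(1−c).
Setting these equal: 3c + 2 = 15c − 7, so c = 3/4.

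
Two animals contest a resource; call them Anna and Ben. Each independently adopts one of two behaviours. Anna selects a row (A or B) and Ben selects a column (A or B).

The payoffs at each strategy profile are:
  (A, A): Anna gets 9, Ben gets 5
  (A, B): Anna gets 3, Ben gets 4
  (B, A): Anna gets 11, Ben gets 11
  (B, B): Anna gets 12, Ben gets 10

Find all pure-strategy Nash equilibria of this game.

(A, A): Anna prefers B (11 > 9) — not an equilibrium.
(A, B): Anna prefers B (12 > 3); Ben prefers A (5 > 4) — not an equilibrium.
(B, A): Anna gets 11 ≥ 9 from A, and Ben gets 11 ≥ 10 from B — Nash equilibrium.
(B, B): Ben prefers A (11 > 10) — not an equilibrium.

(B, A)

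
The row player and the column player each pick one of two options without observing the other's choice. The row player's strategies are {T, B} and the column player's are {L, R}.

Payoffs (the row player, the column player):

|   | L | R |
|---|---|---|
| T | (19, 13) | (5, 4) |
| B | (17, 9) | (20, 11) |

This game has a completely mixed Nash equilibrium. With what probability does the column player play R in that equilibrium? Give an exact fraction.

Let y be the probability that the column player plays L. In a completely mixed equilibrium, the row player must be indifferent between T and B.
The row player's expected payoff from T is 19y + 5(1−y); from B it is 17y + 20(1−y).
Setting these equal: 14y + 5 = −3y + 20, so y = 15/17.
Therefore the column player plays R with probability 1 − 15/17 = 2/17.

2/17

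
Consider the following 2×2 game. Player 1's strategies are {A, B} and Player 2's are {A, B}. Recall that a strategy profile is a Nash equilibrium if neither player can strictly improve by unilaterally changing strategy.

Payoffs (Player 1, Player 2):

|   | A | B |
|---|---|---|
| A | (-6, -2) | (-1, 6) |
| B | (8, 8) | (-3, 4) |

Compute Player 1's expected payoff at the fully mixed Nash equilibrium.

-13/8

First find y, the probability Player 2 plays A, from Player 1's indifference between A and B: −6y − (1−y) = 8y − 3(1−y), giving y = 1/8.
Since Player 1 is indifferent in equilibrium, Player 1's expected payoff equals the payoff from either row against (1/8, 7/8). Using A: −6(1/8) − (7/8) = -13/8.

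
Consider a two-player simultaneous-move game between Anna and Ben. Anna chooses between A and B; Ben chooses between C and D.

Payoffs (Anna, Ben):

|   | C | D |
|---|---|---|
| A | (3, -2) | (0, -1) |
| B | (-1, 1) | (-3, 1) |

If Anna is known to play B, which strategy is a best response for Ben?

Against B, Ben earns 1 from C and 1 from D.
So either strategy is a best response.

either — both C and D are best responses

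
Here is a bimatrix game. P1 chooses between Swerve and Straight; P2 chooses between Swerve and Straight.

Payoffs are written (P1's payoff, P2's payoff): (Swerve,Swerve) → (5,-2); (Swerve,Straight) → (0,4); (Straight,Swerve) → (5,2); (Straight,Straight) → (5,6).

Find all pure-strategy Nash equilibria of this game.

(Straight, Straight)

(Swerve, Swerve): P2 prefers Straight (4 > -2) — not an equilibrium.
(Swerve, Straight): P1 prefers Straight (5 > 0) — not an equilibrium.
(Straight, Swerve): P2 prefers Straight (6 > 2) — not an equilibrium.
(Straight, Straight): P1 gets 5 ≥ 0 from Swerve, and P2 gets 6 ≥ 2 from Swerve — Nash equilibrium.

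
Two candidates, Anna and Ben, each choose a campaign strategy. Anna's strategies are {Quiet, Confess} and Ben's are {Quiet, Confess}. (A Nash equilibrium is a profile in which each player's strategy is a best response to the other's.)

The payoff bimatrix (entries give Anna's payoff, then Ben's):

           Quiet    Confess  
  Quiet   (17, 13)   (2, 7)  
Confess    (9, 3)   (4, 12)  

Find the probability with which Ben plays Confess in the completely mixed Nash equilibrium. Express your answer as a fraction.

4/5

Let c be the probability that Ben plays Quiet. In a completely mixed equilibrium, Anna must be indifferent between Quiet and Confess.
Anna's expected payoff from Quiet is 17c + 2(1−c); from Confess it is 9c + 4(1−c).
Setting these equal: 15c + 2 = 5c + 4, so c = 1/5.
Therefore Ben plays Confess with probability 1 − 1/5 = 4/5.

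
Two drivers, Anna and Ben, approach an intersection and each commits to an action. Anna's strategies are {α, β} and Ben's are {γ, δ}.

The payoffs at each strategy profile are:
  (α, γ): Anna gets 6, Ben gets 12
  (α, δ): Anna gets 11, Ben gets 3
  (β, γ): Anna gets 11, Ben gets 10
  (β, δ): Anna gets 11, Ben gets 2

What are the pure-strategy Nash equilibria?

(α, γ): Anna prefers β (11 > 6) — not an equilibrium.
(α, δ): Ben prefers γ (12 > 3) — not an equilibrium.
(β, γ): Anna gets 11 ≥ 6 from α, and Ben gets 10 ≥ 2 from δ — Nash equilibrium.
(β, δ): Ben prefers γ (10 > 2) — not an equilibrium.

(β, γ)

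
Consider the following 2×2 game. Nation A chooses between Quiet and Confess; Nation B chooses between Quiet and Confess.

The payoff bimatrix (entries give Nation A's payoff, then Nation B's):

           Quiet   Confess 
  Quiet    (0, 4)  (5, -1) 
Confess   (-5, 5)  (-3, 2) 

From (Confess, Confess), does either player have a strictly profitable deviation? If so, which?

Nation A at (Confess, Confess) earns -3; deviating to Quiet yields 5 — a strict improvement.
Nation B earns 2; deviating to Quiet yields 5 — a strict improvement.
Both Nation A and Nation B have strictly profitable deviations.

Both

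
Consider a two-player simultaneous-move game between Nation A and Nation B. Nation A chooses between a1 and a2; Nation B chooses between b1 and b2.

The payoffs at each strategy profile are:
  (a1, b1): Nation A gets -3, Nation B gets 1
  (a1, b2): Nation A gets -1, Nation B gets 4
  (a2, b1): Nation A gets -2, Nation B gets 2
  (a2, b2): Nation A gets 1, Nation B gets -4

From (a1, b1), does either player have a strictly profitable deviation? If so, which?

Nation A at (a1, b1) earns -3; deviating to a2 yields -2 — a strict improvement.
Nation B earns 1; deviating to b2 yields 4 — a strict improvement.
Both Nation A and Nation B have strictly profitable deviations.

Both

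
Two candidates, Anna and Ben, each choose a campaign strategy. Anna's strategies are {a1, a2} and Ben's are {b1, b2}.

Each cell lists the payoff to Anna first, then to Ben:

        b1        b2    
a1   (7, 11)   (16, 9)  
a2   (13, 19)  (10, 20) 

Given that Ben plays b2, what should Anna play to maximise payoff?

Against b2, Anna earns 16 from a1 and 10 from a2.
So a1 is the best response.

a1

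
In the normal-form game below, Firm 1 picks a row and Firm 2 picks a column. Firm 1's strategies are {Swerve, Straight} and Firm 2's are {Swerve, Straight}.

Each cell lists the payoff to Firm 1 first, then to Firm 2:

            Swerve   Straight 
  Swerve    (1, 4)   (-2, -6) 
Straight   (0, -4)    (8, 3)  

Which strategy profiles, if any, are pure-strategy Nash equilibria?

(Swerve, Swerve): Firm 1 gets 1 ≥ 0 from Straight, and Firm 2 gets 4 ≥ -6 from Straight — Nash equilibrium.
(Swerve, Straight): Firm 1 prefers Straight (8 > -2); Firm 2 prefers Swerve (4 > -6) — not an equilibrium.
(Straight, Swerve): Firm 1 prefers Swerve (1 > 0); Firm 2 prefers Straight (3 > -4) — not an equilibrium.
(Straight, Straight): Firm 1 gets 8 ≥ -2 from Swerve, and Firm 2 gets 3 ≥ -4 from Swerve — Nash equilibrium.

(Swerve, Swerve) and (Straight, Straight)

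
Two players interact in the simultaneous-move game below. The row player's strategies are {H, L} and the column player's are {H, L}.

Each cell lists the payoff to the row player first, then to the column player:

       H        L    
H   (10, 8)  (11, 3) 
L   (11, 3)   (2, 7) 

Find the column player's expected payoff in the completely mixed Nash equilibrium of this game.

47/9

First find p, the probability the row player plays H, from the column player's indifference between H and L: 8p + 3(1−p) = 3p + 7(1−p), giving p = 4/9.
Since the column player is indifferent in equilibrium, the column player's expected payoff equals the payoff from either column against (4/9, 5/9). Using H: 8(4/9) + 3(5/9) = 47/9.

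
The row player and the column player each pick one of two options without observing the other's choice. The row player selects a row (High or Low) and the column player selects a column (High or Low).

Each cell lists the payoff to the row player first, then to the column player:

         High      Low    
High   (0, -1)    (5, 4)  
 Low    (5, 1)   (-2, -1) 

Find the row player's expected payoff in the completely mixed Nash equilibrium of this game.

First find y, the probability the column player plays High, from the row player's indifference between High and Low: 5(1−y) = 5y − 2(1−y), giving y = 7/12.
Since the row player is indifferent in equilibrium, the row player's expected payoff equals the payoff from either row against (7/12, 5/12). Using High: 5(5/12) = 25/12.

25/12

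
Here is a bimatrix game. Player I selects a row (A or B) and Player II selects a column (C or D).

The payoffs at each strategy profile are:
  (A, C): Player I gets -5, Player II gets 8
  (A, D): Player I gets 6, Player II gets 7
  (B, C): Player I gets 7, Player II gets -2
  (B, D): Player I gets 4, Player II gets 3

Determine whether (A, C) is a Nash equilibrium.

No

At (A, C), Player I earns -5; switching to B would give 7, so Player I would deviate.
Player II earns 8; switching to D would give 7, so Player II has no profitable deviation.
Since at least one player can profitably deviate, this is not a Nash equilibrium.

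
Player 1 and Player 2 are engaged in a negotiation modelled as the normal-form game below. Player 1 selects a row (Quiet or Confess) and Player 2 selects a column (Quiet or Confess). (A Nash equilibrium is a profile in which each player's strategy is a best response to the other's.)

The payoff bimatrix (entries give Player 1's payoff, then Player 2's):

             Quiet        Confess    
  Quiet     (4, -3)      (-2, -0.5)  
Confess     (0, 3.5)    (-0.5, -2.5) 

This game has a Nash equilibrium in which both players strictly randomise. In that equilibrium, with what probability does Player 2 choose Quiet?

3/11

Let y be the probability that Player 2 plays Quiet. In a completely mixed equilibrium, Player 1 must be indifferent between Quiet and Confess.
Player 1's expected payoff from Quiet is 4y − 2(1−y); from Confess it is −0.5(1−y).
Setting these equal: 6y − 2 = 0.5y − 0.5, so y = 3/11.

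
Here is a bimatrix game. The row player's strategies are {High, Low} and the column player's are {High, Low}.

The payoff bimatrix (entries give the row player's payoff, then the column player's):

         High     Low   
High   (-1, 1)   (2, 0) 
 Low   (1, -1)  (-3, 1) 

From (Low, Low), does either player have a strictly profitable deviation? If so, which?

The row player

The row player at (Low, Low) earns -3; deviating to High yields 2 — a strict improvement.
The column player earns 1; deviating to High yields -1 — not better.
Only the row player has a strictly profitable deviation.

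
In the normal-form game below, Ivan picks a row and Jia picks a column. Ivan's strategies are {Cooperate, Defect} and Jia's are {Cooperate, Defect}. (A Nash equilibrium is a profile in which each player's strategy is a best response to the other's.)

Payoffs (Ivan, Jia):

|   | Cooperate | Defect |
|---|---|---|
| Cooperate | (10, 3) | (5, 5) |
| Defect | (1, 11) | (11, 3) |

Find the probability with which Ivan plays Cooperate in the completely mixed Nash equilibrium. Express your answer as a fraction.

Let r be the probability that Ivan plays Cooperate. In a completely mixed equilibrium, Jia must be indifferent between Cooperate and Defect.
Jia's expected payoff from Cooperate is 3r + 11(1−r); from Defect it is 5r + 3(1−r).
Setting these equal: −8r + 11 = 2r + 3, so r = 4/5.

4/5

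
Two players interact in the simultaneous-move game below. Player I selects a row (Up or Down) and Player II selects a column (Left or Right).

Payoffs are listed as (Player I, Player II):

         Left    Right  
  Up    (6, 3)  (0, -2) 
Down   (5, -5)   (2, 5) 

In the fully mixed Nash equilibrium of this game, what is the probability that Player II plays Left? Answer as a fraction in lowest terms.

2/3

Let y be the probability that Player II plays Left. In a completely mixed equilibrium, Player I must be indifferent between Up and Down.
Player I's expected payoff from Up is 6y; from Down it is 5y + 2(1−y).
Setting these equal: 6y = 3y + 2, so y = 2/3.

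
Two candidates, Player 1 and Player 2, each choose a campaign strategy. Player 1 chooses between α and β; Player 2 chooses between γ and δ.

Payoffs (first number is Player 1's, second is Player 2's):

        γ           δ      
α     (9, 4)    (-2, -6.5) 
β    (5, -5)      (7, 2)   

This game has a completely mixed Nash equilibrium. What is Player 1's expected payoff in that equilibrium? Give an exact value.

First find q, the probability Player 2 plays γ, from Player 1's indifference between α and β: 9q − 2(1−q) = 5q + 7(1−q), giving q = 9/13.
Since Player 1 is indifferent in equilibrium, Player 1's expected payoff equals the payoff from either row against (9/13, 4/13). Using α: 9(9/13) − 2(4/13) = 73/13.

73/13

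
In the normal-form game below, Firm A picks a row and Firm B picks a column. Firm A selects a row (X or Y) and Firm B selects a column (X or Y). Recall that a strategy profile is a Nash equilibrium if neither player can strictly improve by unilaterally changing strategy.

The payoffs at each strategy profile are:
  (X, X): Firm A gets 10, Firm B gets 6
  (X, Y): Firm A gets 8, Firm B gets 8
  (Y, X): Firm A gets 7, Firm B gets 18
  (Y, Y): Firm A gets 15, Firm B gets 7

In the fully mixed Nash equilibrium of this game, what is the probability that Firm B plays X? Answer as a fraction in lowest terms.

7/10

Let y be the probability that Firm B plays X. In a completely mixed equilibrium, Firm A must be indifferent between X and Y.
Firm A's expected payoff from X is 10y + 8(1−y); from Y it is 7y + 15(1−y).
Setting these equal: 2y + 8 = −8y + 15, so y = 7/10.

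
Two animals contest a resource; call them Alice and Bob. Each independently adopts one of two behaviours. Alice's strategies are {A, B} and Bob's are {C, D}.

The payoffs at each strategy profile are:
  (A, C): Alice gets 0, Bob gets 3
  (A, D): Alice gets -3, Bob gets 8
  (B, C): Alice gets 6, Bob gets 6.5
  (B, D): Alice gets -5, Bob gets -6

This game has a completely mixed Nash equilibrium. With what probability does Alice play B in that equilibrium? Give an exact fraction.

Let p be the probability that Alice plays A. In a completely mixed equilibrium, Bob must be indifferent between C and D.
Bob's expected payoff from C is 3p + 6.5(1−p); from D it is 8p − 6(1−p).
Setting these equal: −3.5p + 6.5 = 14p − 6, so p = 5/7.
Therefore Alice plays B with probability 1 − 5/7 = 2/7.

2/7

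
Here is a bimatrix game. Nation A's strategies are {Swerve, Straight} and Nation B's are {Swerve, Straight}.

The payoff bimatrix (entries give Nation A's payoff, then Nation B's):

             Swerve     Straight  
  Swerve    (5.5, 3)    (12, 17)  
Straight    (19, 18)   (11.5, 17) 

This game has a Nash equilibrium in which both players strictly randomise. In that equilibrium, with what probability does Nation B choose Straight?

27/28

Let q be the probability that Nation B plays Swerve. In a completely mixed equilibrium, Nation A must be indifferent between Swerve and Straight.
Nation A's expected payoff from Swerve is 5.5q + 12(1−q); from Straight it is 19q + 11.5(1−q).
Setting these equal: −6.5q + 12 = 7.5q + 11.5, so q = 1/28.
Therefore Nation B plays Straight with probability 1 − 1/28 = 27/28.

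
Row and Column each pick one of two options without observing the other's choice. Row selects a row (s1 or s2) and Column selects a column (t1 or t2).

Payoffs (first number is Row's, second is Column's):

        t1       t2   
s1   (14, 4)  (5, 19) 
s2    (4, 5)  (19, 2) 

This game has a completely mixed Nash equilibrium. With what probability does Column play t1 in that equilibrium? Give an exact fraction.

Let c be the probability that Column plays t1. In a completely mixed equilibrium, Row must be indifferent between s1 and s2.
Row's expected payoff from s1 is 14c + 5(1−c); from s2 it is 4c + 19(1−c).
Setting these equal: 9c + 5 = −15c + 19, so c = 7/12.

7/12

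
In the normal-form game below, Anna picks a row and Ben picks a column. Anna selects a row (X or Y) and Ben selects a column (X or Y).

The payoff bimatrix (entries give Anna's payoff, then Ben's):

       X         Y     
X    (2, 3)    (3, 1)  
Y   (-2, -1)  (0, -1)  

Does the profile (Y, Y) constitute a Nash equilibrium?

No

At (Y, Y), Anna earns 0; switching to X would give 3, so Anna would deviate.
Ben earns -1; switching to X would give -1, so Ben has no profitable deviation.
Since at least one player can profitably deviate, this is not a Nash equilibrium.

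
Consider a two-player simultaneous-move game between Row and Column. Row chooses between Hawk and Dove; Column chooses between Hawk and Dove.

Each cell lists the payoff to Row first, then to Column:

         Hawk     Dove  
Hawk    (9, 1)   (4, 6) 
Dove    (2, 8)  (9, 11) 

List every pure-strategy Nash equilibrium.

(Dove, Dove)

(Hawk, Hawk): Column prefers Dove (6 > 1) — not an equilibrium.
(Hawk, Dove): Row prefers Dove (9 > 4) — not an equilibrium.
(Dove, Hawk): Row prefers Hawk (9 > 2); Column prefers Dove (11 > 8) — not an equilibrium.
(Dove, Dove): Row gets 9 ≥ 4 from Hawk, and Column gets 11 ≥ 8 from Hawk — Nash equilibrium.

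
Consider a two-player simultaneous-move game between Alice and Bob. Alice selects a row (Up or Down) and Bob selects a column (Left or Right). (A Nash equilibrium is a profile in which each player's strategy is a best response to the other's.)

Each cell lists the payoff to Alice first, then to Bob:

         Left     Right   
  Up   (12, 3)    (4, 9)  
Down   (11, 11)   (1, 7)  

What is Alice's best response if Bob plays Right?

Against Right, Alice earns 4 from Up and 1 from Down.
So Up is the best response.

Up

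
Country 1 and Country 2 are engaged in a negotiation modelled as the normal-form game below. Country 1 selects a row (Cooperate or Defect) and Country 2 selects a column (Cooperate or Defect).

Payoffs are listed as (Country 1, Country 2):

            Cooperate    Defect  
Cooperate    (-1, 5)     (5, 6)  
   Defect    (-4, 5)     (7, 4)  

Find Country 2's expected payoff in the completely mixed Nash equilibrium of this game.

First find x, the probability Country 1 plays Cooperate, from Country 2's indifference between Cooperate and Defect: 5x + 5(1−x) = 6x + 4(1−x), giving x = 1/2.
Since Country 2 is indifferent in equilibrium, Country 2's expected payoff equals the payoff from either column against (1/2, 1/2). Using Cooperate: 5(1/2) + 5(1/2) = 5.

5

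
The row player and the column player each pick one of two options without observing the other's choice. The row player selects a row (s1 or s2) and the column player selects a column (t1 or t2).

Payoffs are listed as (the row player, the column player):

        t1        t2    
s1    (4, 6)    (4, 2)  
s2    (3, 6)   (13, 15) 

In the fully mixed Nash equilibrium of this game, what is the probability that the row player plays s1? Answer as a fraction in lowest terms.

9/13

Let r be the probability that the row player plays s1. In a completely mixed equilibrium, the column player must be indifferent between t1 and t2.
The column player's expected payoff from t1 is 6r + 6(1−r); from t2 it is 2r + 15(1−r).
Setting these equal: 6 = −13r + 15, so r = 9/13.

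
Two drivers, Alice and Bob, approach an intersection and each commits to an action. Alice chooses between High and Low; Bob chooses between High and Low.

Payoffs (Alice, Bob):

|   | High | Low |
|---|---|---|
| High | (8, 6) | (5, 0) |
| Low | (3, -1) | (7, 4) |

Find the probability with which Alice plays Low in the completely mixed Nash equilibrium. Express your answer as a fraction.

Let x be the probability that Alice plays High. In a completely mixed equilibrium, Bob must be indifferent between High and Low.
Bob's expected payoff from High is 6x − (1−x); from Low it is 4(1−x).
Setting these equal: 7x − 1 = −4x + 4, so x = 5/11.
Therefore Alice plays Low with probability 1 − 5/11 = 6/11.

6/11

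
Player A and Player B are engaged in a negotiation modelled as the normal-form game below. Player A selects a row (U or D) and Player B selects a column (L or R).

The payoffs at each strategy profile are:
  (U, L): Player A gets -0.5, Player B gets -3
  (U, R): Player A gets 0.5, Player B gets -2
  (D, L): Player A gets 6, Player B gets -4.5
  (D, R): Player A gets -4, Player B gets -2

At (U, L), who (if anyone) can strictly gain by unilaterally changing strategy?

Both

Player A at (U, L) earns -0.5; deviating to D yields 6 — a strict improvement.
Player B earns -3; deviating to R yields -2 — a strict improvement.
Both Player A and Player B have strictly profitable deviations.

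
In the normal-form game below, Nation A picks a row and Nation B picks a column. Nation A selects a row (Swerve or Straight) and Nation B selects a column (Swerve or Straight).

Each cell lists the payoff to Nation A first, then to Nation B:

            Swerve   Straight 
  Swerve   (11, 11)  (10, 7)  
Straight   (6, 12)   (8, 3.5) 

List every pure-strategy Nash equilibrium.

(Swerve, Swerve): Nation A gets 11 ≥ 6 from Straight, and Nation B gets 11 ≥ 7 from Straight — Nash equilibrium.
(Swerve, Straight): Nation B prefers Swerve (11 > 7) — not an equilibrium.
(Straight, Swerve): Nation A prefers Swerve (11 > 6) — not an equilibrium.
(Straight, Straight): Nation A prefers Swerve (10 > 8); Nation B prefers Swerve (12 > 3.5) — not an equilibrium.

(Swerve, Swerve)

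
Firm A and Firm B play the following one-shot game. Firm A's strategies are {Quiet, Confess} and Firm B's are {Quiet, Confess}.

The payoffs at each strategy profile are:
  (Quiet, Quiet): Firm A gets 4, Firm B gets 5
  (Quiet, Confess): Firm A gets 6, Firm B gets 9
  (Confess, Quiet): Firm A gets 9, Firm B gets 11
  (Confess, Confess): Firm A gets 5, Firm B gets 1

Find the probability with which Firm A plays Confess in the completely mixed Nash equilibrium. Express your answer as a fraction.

2/7

Let p be the probability that Firm A plays Quiet. In a completely mixed equilibrium, Firm B must be indifferent between Quiet and Confess.
Firm B's expected payoff from Quiet is 5p + 11(1−p); from Confess it is 9p + (1−p).
Setting these equal: −6p + 11 = 8p + 1, so p = 5/7.
Therefore Firm A plays Confess with probability 1 − 5/7 = 2/7.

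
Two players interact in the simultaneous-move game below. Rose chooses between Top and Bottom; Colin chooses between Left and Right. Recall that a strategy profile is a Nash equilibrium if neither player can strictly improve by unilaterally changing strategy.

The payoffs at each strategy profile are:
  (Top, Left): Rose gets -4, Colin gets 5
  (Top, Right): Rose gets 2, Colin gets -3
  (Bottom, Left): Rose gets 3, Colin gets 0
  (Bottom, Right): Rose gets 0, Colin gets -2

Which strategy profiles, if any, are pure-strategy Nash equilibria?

(Bottom, Left)

(Top, Left): Rose prefers Bottom (3 > -4) — not an equilibrium.
(Top, Right): Colin prefers Left (5 > -3) — not an equilibrium.
(Bottom, Left): Rose gets 3 ≥ -4 from Top, and Colin gets 0 ≥ -2 from Right — Nash equilibrium.
(Bottom, Right): Rose prefers Top (2 > 0); Colin prefers Left (0 > -2) — not an equilibrium.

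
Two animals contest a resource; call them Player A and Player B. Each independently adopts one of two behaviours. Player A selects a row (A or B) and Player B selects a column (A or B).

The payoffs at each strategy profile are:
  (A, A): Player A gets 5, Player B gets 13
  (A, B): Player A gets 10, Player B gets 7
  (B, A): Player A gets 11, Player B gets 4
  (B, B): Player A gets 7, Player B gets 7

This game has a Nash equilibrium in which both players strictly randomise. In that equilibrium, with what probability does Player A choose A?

Let p be the probability that Player A plays A. In a completely mixed equilibrium, Player B must be indifferent between A and B.
Player B's expected payoff from A is 13p + 4(1−p); from B it is 7p + 7(1−p).
Setting these equal: 9p + 4 = 7, so p = 1/3.

1/3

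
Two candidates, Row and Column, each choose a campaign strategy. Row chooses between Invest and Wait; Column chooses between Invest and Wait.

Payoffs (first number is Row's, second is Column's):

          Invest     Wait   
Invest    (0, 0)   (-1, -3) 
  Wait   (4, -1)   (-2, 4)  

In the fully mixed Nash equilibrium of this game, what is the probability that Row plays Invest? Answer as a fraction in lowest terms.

5/8

Let p be the probability that Row plays Invest. In a completely mixed equilibrium, Column must be indifferent between Invest and Wait.
Column's expected payoff from Invest is −(1−p); from Wait it is −3p + 4(1−p).
Setting these equal: p − 1 = −7p + 4, so p = 5/8.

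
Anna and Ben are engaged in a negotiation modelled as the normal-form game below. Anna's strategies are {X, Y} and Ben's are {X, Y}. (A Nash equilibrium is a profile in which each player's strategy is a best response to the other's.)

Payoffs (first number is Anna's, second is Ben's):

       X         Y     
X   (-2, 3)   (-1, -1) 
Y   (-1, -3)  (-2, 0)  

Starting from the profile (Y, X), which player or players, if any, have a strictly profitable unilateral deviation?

Anna at (Y, X) earns -1; deviating to X yields -2 — not better.
Ben earns -3; deviating to Y yields 0 — a strict improvement.
Only Ben has a strictly profitable deviation.

Ben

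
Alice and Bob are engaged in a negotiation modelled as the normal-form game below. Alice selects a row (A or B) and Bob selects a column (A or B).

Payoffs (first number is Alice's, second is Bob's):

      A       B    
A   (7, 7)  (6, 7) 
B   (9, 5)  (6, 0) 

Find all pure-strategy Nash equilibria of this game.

(A, A): Alice prefers B (9 > 7) — not an equilibrium.
(A, B): Alice gets 6 ≥ 6 from B, and Bob gets 7 ≥ 7 from A — Nash equilibrium.
(B, A): Alice gets 9 ≥ 7 from A, and Bob gets 5 ≥ 0 from B — Nash equilibrium.
(B, B): Bob prefers A (5 > 0) — not an equilibrium.

(A, B) and (B, A)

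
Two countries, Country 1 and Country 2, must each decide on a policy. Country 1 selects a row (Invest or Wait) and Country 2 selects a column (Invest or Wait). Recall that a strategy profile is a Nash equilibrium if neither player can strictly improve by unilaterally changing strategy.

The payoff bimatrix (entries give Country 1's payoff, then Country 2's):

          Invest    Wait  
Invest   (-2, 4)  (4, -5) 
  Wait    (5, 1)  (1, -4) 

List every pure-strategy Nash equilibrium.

(Invest, Invest): Country 1 prefers Wait (5 > -2) — not an equilibrium.
(Invest, Wait): Country 2 prefers Invest (4 > -5) — not an equilibrium.
(Wait, Invest): Country 1 gets 5 ≥ -2 from Invest, and Country 2 gets 1 ≥ -4 from Wait — Nash equilibrium.
(Wait, Wait): Country 1 prefers Invest (4 > 1); Country 2 prefers Invest (1 > -4) — not an equilibrium.

(Wait, Invest)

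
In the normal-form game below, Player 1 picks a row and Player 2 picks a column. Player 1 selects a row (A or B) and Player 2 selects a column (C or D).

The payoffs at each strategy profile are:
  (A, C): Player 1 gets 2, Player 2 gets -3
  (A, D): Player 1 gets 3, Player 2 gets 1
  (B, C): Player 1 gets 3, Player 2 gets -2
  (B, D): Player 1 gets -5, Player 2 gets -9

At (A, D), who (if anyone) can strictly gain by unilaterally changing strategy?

Player 1 at (A, D) earns 3; deviating to B yields -5 — not better.
Player 2 earns 1; deviating to C yields -3 — not better.
Neither player can strictly improve; the profile is a Nash equilibrium.

Neither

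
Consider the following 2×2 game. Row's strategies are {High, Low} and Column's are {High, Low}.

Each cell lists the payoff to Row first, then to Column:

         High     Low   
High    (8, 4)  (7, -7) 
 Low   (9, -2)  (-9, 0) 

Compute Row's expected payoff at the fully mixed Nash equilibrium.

135/17

First find y, the probability Column plays High, from Row's indifference between High and Low: 8y + 7(1−y) = 9y − 9(1−y), giving y = 16/17.
Since Row is indifferent in equilibrium, Row's expected payoff equals the payoff from either row against (16/17, 1/17). Using High: 8(16/17) + 7(1/17) = 135/17.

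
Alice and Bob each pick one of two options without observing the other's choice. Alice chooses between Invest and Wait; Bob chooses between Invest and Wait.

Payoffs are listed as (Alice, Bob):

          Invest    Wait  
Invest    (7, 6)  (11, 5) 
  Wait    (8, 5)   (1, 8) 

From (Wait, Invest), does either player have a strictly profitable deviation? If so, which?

Bob

Alice at (Wait, Invest) earns 8; deviating to Invest yields 7 — not better.
Bob earns 5; deviating to Wait yields 8 — a strict improvement.
Only Bob has a strictly profitable deviation.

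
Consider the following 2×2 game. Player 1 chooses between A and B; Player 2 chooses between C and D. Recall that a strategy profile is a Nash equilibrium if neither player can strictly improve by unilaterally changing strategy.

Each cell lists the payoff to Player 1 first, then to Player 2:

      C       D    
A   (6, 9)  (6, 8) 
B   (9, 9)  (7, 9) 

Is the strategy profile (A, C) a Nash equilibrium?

At (A, C), Player 1 earns 6; switching to B would give 9, so Player 1 would deviate.
Player 2 earns 9; switching to D would give 8, so Player 2 has no profitable deviation.
Since at least one player can profitably deviate, this is not a Nash equilibrium.

No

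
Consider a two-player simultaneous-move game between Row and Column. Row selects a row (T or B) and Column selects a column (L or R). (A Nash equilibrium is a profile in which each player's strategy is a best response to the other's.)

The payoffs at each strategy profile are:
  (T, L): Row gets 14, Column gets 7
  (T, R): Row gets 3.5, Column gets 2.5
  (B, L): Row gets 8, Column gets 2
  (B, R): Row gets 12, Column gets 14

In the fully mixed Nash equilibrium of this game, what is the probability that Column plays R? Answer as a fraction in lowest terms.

Let q be the probability that Column plays L. In a completely mixed equilibrium, Row must be indifferent between T and B.
Row's expected payoff from T is 14q + 3.5(1−q); from B it is 8q + 12(1−q).
Setting these equal: 10.5q + 3.5 = −4q + 12, so q = 17/29.
Therefore Column plays R with probability 1 − 17/29 = 12/29.

12/29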